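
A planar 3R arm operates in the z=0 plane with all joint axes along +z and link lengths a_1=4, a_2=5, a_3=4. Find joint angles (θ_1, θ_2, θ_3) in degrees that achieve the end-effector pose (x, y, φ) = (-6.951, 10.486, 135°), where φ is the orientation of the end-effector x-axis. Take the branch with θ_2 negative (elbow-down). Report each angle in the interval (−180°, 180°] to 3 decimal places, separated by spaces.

wrist centre = target − a_3·(cos φ, sin φ) = (-4.1226, 7.6576)
cos θ_2 = (75.6340−4²−5²)/(2·4·5) = 0.8659; θ_2 = -30.0200° (elbow-down)
β = atan2(7.6576,-4.1226) = 118.2965°; ψ = atan2(-2.5015,8.3293) = -16.7165°
θ_1 = β − ψ = 135.0130°
θ_3 = φ − θ_1 − θ_2 = 30.0070° (wrapped to (-180°,180°])

135.013 -30.020 30.007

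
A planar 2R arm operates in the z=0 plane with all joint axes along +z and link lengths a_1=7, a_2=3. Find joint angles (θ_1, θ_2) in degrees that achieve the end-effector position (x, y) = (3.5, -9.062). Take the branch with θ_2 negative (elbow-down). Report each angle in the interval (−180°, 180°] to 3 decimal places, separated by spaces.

-59.997 -30.009

cos θ_2 = (94.3698−7²−3²)/(2·7·3) = 0.8659; θ_2 = -30.0088° (elbow-down)
β = atan2(-9.0620,3.5000) = -68.8820°; ψ = atan2(-1.5004,9.5978) = -8.8849°
θ_1 = β − ψ = -59.9971°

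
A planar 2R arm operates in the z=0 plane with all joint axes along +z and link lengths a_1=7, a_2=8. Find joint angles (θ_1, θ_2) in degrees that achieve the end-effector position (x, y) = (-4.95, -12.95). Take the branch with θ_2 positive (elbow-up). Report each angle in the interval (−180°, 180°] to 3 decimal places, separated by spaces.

cos θ_2 = (192.2050−7²−8²)/(2·7·8) = 0.7072; θ_2 = 44.9935° (elbow-up)
β = atan2(-12.9500,-4.9500) = -110.9188°; ψ = atan2(5.6562,12.6575) = 24.0783°
θ_1 = β − ψ = -134.9971°

-134.997 44.993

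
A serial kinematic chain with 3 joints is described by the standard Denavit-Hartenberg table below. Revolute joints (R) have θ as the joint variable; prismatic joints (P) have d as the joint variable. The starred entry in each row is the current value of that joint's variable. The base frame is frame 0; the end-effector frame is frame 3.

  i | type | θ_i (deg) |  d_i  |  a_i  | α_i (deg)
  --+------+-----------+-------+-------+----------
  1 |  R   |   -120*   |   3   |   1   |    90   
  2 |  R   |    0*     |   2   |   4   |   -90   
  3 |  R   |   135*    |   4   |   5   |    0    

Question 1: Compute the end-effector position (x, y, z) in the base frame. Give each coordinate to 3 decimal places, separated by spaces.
after link 1: o_1 = (-0.5000, -0.8660, 3.0000)
after link 2: o_2 = (-4.2321, -3.3301, 3.0000)
after link 3: o_3 = (0.5976, -2.0360, 7.0000)

0.598 -2.036 7.000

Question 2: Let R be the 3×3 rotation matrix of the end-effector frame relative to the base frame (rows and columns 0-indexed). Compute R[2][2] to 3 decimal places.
1.000

End-effector z-axis (col 2 of R) = (0.0000,0.0000,1.0000)
R[2][2] = 1.0000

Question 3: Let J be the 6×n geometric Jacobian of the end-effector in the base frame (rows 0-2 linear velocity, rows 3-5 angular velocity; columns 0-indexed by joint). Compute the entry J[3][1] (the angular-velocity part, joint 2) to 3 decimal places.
-0.866

axis z_1 = (-0.8660,0.5000,0.0000); lever o_n−o_1 = (1.0976,-1.1700,4.0000)
cross product → J_v[:, 1] = (2.0000,3.4641,0.4645)
J_ω[:, 1] = z_1
entry J[3][1] = -0.8660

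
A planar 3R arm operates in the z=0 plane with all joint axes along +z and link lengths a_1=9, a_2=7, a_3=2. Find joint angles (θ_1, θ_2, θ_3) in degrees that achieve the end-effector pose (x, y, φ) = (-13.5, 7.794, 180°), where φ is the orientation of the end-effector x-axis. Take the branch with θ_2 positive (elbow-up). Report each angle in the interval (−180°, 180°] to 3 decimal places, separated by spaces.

120.000 60.002 -0.002

wrist centre = target − a_3·(cos φ, sin φ) = (-11.5000, 7.7940)
cos θ_2 = (192.9964−9²−7²)/(2·9·7) = 0.5000; θ_2 = 60.0019° (elbow-up)
β = atan2(7.7940,-11.5000) = 145.8730°; ψ = atan2(6.0623,12.4998) = 25.8730°
θ_1 = β − ψ = 120.0000°
θ_3 = φ − θ_1 − θ_2 = -0.0019° (wrapped to (-180°,180°])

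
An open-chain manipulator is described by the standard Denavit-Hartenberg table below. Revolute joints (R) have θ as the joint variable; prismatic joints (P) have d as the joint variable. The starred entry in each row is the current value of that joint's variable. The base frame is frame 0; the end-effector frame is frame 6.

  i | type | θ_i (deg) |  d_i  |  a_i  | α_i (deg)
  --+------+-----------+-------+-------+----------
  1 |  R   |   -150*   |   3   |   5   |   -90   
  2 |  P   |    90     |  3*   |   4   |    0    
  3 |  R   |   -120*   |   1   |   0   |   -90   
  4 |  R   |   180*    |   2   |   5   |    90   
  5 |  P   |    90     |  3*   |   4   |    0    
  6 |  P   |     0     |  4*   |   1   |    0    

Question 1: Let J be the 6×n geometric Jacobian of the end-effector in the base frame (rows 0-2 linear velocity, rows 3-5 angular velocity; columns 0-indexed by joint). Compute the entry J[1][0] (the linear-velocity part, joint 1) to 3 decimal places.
-5.111

axis z_0 = ẑ; lever o_n−o_0 = (-5.1112,0.5131,-9.5622)
cross product → J_v[:, 0] = (-0.5131,-5.1112,0.0000)
J_ω[:, 0] = z_0
entry J[1][0] = -5.1112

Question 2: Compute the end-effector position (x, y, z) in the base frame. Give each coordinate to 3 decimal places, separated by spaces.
-5.111 0.513 -9.562

after link 1: o_1 = (-4.3301, -2.5000, 3.0000)
after link 2: o_2 = (-2.8301, -5.0981, -1.0000)
after link 3: o_3 = (-2.3301, -5.9641, -1.0000)
after link 4: o_4 = (0.5538, -4.2990, -5.2321)
after link 5: o_5 = (-2.6782, -2.7010, -8.6962)
after link 6: o_6 = (-5.1112, 0.5131, -9.5622)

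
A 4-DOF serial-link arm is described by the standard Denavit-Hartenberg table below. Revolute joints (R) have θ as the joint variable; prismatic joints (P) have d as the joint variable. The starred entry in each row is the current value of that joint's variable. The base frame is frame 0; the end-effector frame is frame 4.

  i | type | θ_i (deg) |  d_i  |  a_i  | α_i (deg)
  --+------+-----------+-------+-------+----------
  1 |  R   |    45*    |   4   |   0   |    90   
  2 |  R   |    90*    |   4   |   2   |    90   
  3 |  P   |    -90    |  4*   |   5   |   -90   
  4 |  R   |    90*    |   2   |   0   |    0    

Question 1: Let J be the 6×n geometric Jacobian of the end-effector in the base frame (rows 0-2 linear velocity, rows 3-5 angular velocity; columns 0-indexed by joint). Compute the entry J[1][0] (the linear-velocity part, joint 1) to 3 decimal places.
axis z_0 = ẑ; lever o_n−o_0 = (2.1213,3.5355,8.0000)
cross product → J_v[:, 0] = (-3.5355,2.1213,0.0000)
J_ω[:, 0] = z_0
entry J[1][0] = 2.1213

2.121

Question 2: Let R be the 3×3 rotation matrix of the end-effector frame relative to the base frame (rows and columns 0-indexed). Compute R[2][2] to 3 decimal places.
1.000

End-effector z-axis (col 2 of R) = (0.0000,0.0000,1.0000)
R[2][2] = 1.0000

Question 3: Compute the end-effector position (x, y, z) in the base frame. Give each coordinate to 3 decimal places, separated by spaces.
after link 1: o_1 = (0.0000, 0.0000, 4.0000)
after link 2: o_2 = (2.8284, -2.8284, 6.0000)
after link 3: o_3 = (2.1213, 3.5355, 6.0000)
after link 4: o_4 = (2.1213, 3.5355, 8.0000)

2.121 3.536 8.000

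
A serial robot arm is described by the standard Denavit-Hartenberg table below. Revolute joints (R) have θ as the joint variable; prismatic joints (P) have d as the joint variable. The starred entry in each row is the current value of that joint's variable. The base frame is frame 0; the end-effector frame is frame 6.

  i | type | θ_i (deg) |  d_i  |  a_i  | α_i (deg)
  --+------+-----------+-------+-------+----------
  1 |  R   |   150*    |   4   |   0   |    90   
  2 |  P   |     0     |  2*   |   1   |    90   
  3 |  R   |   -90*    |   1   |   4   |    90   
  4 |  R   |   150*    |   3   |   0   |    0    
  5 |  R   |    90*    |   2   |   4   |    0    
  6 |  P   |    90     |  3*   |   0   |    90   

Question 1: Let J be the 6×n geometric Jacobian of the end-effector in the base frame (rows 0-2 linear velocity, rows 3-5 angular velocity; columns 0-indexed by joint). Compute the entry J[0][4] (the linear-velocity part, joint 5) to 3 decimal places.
axis z_4 = (0.8660,-0.5000,-0.0000); lever o_n−o_4 = (5.3301,-0.7679,3.4641)
cross product → J_v[:, 4] = (-1.7321,-3.0000,2.0000)
J_ω[:, 4] = z_4
entry J[0][4] = -1.7321

-1.732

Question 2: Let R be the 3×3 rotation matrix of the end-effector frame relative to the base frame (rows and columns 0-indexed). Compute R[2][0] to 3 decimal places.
0.500

End-effector x-axis (col 0 of R) = (-0.4330,-0.7500,0.5000)
R[2][0] = 0.5000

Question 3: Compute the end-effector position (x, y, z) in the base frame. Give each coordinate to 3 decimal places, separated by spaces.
6.062 -3.500 6.464

after link 1: o_1 = (0.0000, 0.0000, 4.0000)
after link 2: o_2 = (0.1340, 2.2321, 4.0000)
after link 3: o_3 = (-1.8660, -1.2321, 3.0000)
after link 4: o_4 = (0.7321, -2.7321, 3.0000)
after link 5: o_5 = (3.4641, -2.0000, 6.4641)
after link 6: o_6 = (6.0622, -3.5000, 6.4641)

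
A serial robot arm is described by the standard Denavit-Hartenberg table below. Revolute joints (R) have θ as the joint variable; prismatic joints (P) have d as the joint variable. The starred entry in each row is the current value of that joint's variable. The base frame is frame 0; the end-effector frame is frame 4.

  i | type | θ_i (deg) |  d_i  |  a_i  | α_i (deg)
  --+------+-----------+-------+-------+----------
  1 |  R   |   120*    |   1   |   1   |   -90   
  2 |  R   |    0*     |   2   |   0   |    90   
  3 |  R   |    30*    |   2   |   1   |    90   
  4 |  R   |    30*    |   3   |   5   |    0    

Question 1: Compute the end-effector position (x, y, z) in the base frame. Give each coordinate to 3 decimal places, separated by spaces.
-5.348 5.129 5.500

after link 1: o_1 = (-0.5000, 0.8660, 1.0000)
after link 2: o_2 = (-2.2321, -0.1340, 1.0000)
after link 3: o_3 = (-3.0981, 0.3660, 3.0000)
after link 4: o_4 = (-5.3481, 5.1292, 5.5000)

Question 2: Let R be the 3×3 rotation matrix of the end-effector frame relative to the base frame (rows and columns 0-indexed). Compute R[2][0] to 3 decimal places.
End-effector x-axis (col 0 of R) = (-0.7500,0.4330,0.5000)
R[2][0] = 0.5000

0.500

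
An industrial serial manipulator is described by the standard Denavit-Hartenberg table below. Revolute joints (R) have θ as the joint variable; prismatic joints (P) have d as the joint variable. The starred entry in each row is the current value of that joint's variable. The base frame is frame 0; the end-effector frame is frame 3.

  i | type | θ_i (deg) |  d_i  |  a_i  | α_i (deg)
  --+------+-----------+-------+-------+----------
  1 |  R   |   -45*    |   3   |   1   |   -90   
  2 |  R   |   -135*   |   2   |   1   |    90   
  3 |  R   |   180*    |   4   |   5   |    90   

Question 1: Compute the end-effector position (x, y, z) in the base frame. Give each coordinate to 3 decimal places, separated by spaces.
after link 1: o_1 = (0.7071, -0.7071, 3.0000)
after link 2: o_2 = (1.6213, 1.2071, 3.7071)
after link 3: o_3 = (2.1213, 0.7071, -2.6569)

2.121 0.707 -2.657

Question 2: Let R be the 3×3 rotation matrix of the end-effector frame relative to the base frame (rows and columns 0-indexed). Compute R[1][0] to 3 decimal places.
-0.500

End-effector x-axis (col 0 of R) = (0.5000,-0.5000,-0.7071)
R[1][0] = -0.5000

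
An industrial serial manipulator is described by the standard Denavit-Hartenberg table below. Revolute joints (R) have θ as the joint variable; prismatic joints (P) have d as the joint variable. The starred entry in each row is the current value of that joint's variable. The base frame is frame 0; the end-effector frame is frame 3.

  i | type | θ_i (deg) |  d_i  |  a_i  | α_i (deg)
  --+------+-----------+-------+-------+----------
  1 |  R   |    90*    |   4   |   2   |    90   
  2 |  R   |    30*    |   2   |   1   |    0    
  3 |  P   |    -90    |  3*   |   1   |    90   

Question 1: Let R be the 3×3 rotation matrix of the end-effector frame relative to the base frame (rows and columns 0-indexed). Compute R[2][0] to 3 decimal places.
End-effector x-axis (col 0 of R) = (0.0000,0.5000,-0.8660)
R[2][0] = -0.8660

-0.866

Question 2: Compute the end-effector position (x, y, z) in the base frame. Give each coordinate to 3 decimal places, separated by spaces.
after link 1: o_1 = (0.0000, 2.0000, 4.0000)
after link 2: o_2 = (2.0000, 2.8660, 4.5000)
after link 3: o_3 = (5.0000, 3.3660, 3.6340)

5.000 3.366 3.634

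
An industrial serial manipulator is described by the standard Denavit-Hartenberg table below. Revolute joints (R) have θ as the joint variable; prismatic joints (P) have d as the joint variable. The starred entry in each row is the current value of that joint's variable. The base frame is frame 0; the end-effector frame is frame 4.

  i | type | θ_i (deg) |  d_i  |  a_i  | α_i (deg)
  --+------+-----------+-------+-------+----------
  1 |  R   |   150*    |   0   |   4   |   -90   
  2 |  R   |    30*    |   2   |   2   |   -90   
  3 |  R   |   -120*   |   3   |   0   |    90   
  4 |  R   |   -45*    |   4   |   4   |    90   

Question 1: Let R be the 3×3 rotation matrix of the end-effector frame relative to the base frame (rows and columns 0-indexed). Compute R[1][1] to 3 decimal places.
0.058

End-effector y-axis (col 1 of R) = (0.8995,0.0580,0.4330)
R[1][1] = 0.0580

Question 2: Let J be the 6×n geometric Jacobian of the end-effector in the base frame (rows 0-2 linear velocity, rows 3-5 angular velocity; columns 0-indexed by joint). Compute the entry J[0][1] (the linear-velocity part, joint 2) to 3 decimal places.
-1.118

axis z_1 = (-0.5000,-0.8660,0.0000); lever o_n−o_1 = (1.0083,-3.4106,1.2906)
cross product → J_v[:, 1] = (-1.1177,0.6453,2.5785)
J_ω[:, 1] = z_1
entry J[0][1] = -1.1177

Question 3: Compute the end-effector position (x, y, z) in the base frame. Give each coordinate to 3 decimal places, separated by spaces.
after link 1: o_1 = (-3.4641, 2.0000, 0.0000)
after link 2: o_2 = (-5.9641, 1.1340, -1.0000)
after link 3: o_3 = (-4.6651, 0.3840, -3.5981)
after link 4: o_4 = (-2.4558, -1.4106, 1.2906)

-2.456 -1.411 1.291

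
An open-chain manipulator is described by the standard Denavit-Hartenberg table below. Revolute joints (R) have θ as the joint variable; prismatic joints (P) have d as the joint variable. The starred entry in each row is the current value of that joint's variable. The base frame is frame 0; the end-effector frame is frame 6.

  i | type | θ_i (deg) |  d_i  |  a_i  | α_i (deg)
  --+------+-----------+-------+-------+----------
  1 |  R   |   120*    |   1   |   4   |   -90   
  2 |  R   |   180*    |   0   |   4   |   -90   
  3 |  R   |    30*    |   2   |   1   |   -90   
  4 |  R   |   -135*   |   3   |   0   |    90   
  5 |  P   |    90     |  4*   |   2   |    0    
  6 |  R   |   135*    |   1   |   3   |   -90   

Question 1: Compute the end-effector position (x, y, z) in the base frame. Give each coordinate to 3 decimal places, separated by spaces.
0.543 3.011 -2.036

after link 1: o_1 = (-2.0000, 3.4641, 1.0000)
after link 2: o_2 = (-0.0000, -0.0000, 1.0000)
after link 3: o_3 = (0.8660, -0.5000, 3.0000)
after link 4: o_4 = (2.3660, 2.0981, 3.0000)
after link 5: o_5 = (0.9165, 5.2443, 0.1716)
after link 6: o_6 = (0.5425, 3.0108, -2.0355)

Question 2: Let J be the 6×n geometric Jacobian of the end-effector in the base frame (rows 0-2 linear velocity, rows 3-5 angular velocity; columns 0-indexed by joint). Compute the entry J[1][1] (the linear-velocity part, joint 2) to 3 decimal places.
axis z_1 = (-0.8660,-0.5000,0.0000); lever o_n−o_1 = (2.5425,-0.4533,-3.0355)
cross product → J_v[:, 1] = (1.5178,-2.6288,1.6639)
J_ω[:, 1] = z_1
entry J[1][1] = -2.6288

-2.629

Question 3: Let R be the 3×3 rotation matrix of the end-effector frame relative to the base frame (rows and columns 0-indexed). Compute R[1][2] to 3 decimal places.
End-effector z-axis (col 2 of R) = (-0.7866,-0.3624,0.5000)
R[1][2] = -0.3624

-0.362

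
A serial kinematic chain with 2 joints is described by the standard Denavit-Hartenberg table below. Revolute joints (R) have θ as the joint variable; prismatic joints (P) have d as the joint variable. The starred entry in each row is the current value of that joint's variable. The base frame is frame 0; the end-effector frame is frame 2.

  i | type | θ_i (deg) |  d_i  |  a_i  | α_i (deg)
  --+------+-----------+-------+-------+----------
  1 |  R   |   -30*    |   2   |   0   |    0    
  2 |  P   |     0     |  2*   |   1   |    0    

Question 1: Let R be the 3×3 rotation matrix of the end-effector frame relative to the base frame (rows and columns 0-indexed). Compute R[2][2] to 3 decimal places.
1.000

End-effector z-axis (col 2 of R) = (0.0000,0.0000,1.0000)
R[2][2] = 1.0000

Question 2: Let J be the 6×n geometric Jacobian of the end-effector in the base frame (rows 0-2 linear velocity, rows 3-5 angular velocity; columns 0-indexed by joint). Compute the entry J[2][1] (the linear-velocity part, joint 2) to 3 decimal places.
1.000

prismatic axis z_1 = (0.0000,0.0000,1.0000)
J_v[:, 1] = z_1; J_ω[:, 1] = (0,0,0)
entry J[2][1] = 1.0000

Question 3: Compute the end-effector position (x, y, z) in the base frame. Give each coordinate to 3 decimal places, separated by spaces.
after link 1: o_1 = (0.0000, 0.0000, 2.0000)
after link 2: o_2 = (0.8660, -0.5000, 4.0000)

0.866 -0.500 4.000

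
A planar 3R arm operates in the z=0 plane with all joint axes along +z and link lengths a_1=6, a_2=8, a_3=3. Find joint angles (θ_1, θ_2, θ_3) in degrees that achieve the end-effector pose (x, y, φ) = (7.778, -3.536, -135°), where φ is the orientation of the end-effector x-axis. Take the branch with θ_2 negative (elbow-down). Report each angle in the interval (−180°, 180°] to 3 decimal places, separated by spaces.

44.998 -90.001 -89.997

wrist centre = target − a_3·(cos φ, sin φ) = (9.8993, -1.4147)
cos θ_2 = (99.9979−6²−8²)/(2·6·8) = -0.0000; θ_2 = -90.0013° (elbow-down)
β = atan2(-1.4147,9.8993) = -8.1329°; ψ = atan2(-8.0000,5.9998) = -53.1309°
θ_1 = β − ψ = 44.9980°
θ_3 = φ − θ_1 − θ_2 = -89.9968° (wrapped to (-180°,180°])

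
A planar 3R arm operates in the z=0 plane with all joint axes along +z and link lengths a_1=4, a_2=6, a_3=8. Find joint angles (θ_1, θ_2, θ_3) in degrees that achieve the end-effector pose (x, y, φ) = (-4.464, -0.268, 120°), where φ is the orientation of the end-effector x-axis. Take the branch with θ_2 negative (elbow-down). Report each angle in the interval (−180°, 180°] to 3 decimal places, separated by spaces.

-37.380 -89.999 -112.621

wrist centre = target − a_3·(cos φ, sin φ) = (-0.4640, -7.1962)
cos θ_2 = (52.0006−4²−6²)/(2·4·6) = 0.0000; θ_2 = -89.9992° (elbow-down)
β = atan2(-7.1962,-0.4640) = -93.6892°; ψ = atan2(-6.0000,4.0001) = -56.3094°
θ_1 = β − ψ = -37.3798°
θ_3 = φ − θ_1 − θ_2 = -112.6209° (wrapped to (-180°,180°])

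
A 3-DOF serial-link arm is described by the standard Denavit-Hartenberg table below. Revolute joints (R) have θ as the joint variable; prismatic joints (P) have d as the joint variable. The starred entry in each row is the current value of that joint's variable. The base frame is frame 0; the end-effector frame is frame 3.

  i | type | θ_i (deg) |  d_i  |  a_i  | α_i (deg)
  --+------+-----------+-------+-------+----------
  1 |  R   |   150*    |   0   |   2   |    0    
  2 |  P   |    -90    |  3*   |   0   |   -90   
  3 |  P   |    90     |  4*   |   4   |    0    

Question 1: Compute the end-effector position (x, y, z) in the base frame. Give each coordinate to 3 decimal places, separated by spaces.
after link 1: o_1 = (-1.7321, 1.0000, 0.0000)
after link 2: o_2 = (-1.7321, 1.0000, 3.0000)
after link 3: o_3 = (-5.1962, 3.0000, -1.0000)

-5.196 3.000 -1.000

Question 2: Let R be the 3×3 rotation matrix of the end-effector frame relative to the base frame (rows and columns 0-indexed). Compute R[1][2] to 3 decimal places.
0.500

End-effector z-axis (col 2 of R) = (-0.8660,0.5000,0.0000)
R[1][2] = 0.5000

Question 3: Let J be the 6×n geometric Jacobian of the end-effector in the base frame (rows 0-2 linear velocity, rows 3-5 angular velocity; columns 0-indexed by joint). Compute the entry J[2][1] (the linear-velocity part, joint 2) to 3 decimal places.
1.000

prismatic axis z_1 = (0.0000,0.0000,1.0000)
J_v[:, 1] = z_1; J_ω[:, 1] = (0,0,0)
entry J[2][1] = 1.0000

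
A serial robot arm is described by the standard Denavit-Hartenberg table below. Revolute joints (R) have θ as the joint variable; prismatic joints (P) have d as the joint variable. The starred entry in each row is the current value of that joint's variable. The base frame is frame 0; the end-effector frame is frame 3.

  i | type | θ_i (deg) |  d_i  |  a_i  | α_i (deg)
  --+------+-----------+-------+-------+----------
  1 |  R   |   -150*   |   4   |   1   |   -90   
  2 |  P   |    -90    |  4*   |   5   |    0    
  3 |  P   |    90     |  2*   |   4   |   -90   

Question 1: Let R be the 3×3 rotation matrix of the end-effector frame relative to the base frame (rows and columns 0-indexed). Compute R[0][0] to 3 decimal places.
-0.866

End-effector x-axis (col 0 of R) = (-0.8660,-0.5000,0.0000)
R[0][0] = -0.8660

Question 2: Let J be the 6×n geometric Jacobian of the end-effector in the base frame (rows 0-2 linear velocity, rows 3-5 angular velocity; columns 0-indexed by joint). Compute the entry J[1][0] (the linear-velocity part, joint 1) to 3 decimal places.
axis z_0 = ẑ; lever o_n−o_0 = (-1.3301,-7.6962,9.0000)
cross product → J_v[:, 0] = (7.6962,-1.3301,0.0000)
J_ω[:, 0] = z_0
entry J[1][0] = -1.3301

-1.330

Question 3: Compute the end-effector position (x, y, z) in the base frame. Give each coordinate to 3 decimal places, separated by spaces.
after link 1: o_1 = (-0.8660, -0.5000, 4.0000)
after link 2: o_2 = (1.1340, -3.9641, 9.0000)
after link 3: o_3 = (-1.3301, -7.6962, 9.0000)

-1.330 -7.696 9.000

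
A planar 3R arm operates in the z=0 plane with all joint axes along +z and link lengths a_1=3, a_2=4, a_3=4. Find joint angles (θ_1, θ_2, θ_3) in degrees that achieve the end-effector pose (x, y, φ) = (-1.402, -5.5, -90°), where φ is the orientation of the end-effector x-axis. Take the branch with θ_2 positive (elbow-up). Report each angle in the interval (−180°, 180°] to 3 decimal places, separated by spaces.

wrist centre = target − a_3·(cos φ, sin φ) = (-1.4020, -1.5000)
cos θ_2 = (4.2156−3²−4²)/(2·3·4) = -0.8660; θ_2 = 149.9990° (elbow-up)
β = atan2(-1.5000,-1.4020) = -133.0659°; ψ = atan2(2.0001,-0.4641) = 103.0630°
θ_1 = β − ψ = -236.1288°
θ_3 = φ − θ_1 − θ_2 = -3.8702° (wrapped to (-180°,180°])

123.871 149.999 -3.870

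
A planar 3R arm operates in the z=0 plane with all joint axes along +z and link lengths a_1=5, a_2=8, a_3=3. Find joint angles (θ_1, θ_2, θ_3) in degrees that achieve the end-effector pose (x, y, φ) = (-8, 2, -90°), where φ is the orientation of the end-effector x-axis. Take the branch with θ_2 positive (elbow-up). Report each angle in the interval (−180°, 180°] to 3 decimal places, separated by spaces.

wrist centre = target − a_3·(cos φ, sin φ) = (-8.0000, 5.0000)
cos θ_2 = (89.0000−5²−8²)/(2·5·8) = 0.0000; θ_2 = 90.0000° (elbow-up)
β = atan2(5.0000,-8.0000) = 147.9946°; ψ = atan2(8.0000,5.0000) = 57.9946°
θ_1 = β − ψ = 90.0000°
θ_3 = φ − θ_1 − θ_2 = 90.0000° (wrapped to (-180°,180°])

90.000 90.000 90.000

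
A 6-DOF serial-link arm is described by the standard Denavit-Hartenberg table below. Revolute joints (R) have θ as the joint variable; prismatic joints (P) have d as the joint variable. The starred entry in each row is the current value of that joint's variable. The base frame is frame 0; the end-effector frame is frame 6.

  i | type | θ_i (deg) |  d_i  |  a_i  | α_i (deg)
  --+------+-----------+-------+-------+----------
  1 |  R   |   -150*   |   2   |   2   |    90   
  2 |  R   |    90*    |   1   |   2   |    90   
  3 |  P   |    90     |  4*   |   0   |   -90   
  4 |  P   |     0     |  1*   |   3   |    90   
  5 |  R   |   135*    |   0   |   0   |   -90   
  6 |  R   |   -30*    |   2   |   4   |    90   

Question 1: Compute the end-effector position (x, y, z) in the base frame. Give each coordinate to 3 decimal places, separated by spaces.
after link 1: o_1 = (-1.7321, -1.0000, 2.0000)
after link 2: o_2 = (-2.2321, -0.1340, 4.0000)
after link 3: o_3 = (-5.6962, -2.1340, 4.0000)
after link 4: o_4 = (-7.1962, 0.4641, 3.0000)
after link 5: o_5 = (-7.1962, 0.4641, 3.0000)
after link 6: o_6 = (-6.9964, -3.8820, 1.9647)

-6.996 -3.882 1.965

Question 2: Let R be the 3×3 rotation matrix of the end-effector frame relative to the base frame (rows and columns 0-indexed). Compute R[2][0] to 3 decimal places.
-0.612

End-effector x-axis (col 0 of R) = (-0.1268,-0.7803,-0.6124)
R[2][0] = -0.6124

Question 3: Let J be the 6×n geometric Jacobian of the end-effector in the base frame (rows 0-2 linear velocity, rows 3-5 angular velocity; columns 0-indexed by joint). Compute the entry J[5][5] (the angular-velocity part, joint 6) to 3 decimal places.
0.707

axis z_5 = (0.3536,-0.6124,0.7071); lever o_n−o_5 = (0.1998,-4.3461,-1.0353)
cross product → J_v[:, 5] = (3.7071,0.5073,-1.4142)
J_ω[:, 5] = z_5
entry J[5][5] = 0.7071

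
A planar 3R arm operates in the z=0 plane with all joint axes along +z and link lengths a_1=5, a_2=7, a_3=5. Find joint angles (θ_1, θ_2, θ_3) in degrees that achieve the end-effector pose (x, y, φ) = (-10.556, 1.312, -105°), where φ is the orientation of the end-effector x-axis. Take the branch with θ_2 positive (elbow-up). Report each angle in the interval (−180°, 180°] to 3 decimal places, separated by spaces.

120.006 44.994 90.000

wrist centre = target − a_3·(cos φ, sin φ) = (-9.2619, 6.1416)
cos θ_2 = (123.5025−5²−7²)/(2·5·7) = 0.7072; θ_2 = 44.9942° (elbow-up)
β = atan2(6.1416,-9.2619) = 146.4514°; ψ = atan2(4.9492,9.9502) = 26.4457°
θ_1 = β − ψ = 120.0057°
θ_3 = φ − θ_1 − θ_2 = 90.0001° (wrapped to (-180°,180°])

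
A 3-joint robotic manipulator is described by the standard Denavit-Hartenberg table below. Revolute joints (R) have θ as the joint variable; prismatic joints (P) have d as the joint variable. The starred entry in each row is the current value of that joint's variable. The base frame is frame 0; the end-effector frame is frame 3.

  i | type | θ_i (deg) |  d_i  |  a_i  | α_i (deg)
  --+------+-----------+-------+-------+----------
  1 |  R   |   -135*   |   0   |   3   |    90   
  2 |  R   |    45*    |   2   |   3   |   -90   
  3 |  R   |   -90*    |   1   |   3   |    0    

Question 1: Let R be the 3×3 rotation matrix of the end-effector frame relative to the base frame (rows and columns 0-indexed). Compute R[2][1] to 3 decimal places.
End-effector y-axis (col 1 of R) = (-0.5000,-0.5000,0.7071)
R[2][1] = 0.7071

0.707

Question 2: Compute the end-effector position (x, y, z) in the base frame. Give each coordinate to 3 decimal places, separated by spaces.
after link 1: o_1 = (-2.1213, -2.1213, 0.0000)
after link 2: o_2 = (-5.0355, -2.2071, 2.1213)
after link 3: o_3 = (-6.6569, 0.4142, 2.8284)

-6.657 0.414 2.828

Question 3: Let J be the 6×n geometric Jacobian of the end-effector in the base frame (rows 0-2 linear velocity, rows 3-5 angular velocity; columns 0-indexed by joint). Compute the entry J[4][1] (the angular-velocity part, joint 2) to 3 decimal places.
0.707

axis z_1 = (-0.7071,0.7071,0.0000); lever o_n−o_1 = (-4.5355,2.5355,2.8284)
cross product → J_v[:, 1] = (2.0000,2.0000,1.4142)
J_ω[:, 1] = z_1
entry J[4][1] = 0.7071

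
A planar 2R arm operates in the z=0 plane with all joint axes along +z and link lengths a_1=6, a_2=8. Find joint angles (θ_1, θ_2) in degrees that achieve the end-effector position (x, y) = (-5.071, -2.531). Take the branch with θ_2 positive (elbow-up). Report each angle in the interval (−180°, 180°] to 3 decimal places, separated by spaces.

119.998 134.997

cos θ_2 = (32.1210−6²−8²)/(2·6·8) = -0.7071; θ_2 = 134.9973° (elbow-up)
β = atan2(-2.5310,-5.0710) = -153.4756°; ψ = atan2(5.6571,0.3434) = 86.5261°
θ_1 = β − ψ = -240.0018°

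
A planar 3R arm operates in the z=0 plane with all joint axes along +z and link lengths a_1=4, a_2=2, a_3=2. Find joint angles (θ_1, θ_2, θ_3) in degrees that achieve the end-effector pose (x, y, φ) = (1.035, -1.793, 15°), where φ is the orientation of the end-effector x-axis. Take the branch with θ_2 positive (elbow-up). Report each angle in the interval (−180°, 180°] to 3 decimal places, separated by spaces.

wrist centre = target − a_3·(cos φ, sin φ) = (-0.8969, -2.3106)
cos θ_2 = (6.1434−4²−2²)/(2·4·2) = -0.8660; θ_2 = 150.0014° (elbow-up)
β = atan2(-2.3106,-0.8969) = -111.2132°; ψ = atan2(1.0000,2.2679) = 23.7933°
θ_1 = β − ψ = -135.0065°
θ_3 = φ − θ_1 − θ_2 = 0.0051° (wrapped to (-180°,180°])

-135.007 150.001 0.005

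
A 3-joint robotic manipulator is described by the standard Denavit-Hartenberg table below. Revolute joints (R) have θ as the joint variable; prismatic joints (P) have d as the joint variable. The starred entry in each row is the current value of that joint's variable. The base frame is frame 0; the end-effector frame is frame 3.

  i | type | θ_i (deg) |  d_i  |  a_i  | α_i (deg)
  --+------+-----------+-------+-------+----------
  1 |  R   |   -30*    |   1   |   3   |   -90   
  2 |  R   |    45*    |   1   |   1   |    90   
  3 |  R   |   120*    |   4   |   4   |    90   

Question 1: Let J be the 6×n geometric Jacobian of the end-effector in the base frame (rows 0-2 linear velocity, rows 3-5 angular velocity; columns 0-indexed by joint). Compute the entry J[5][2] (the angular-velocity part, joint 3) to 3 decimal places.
0.707

axis z_2 = (0.6124,-0.3536,0.7071); lever o_n−o_2 = (2.9568,2.2929,4.2426)
cross product → J_v[:, 2] = (-3.1213,-0.5073,2.4495)
J_ω[:, 2] = z_2
entry J[5][2] = 0.7071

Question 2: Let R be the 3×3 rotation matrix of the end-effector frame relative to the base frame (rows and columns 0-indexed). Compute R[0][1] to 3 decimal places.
End-effector y-axis (col 1 of R) = (0.6124,-0.3536,0.7071)
R[0][1] = 0.6124

0.612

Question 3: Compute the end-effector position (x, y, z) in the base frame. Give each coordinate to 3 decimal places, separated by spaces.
after link 1: o_1 = (2.5981, -1.5000, 1.0000)
after link 2: o_2 = (3.7104, -0.9875, 0.2929)
after link 3: o_3 = (6.6672, 1.3054, 4.5355)

6.667 1.305 4.536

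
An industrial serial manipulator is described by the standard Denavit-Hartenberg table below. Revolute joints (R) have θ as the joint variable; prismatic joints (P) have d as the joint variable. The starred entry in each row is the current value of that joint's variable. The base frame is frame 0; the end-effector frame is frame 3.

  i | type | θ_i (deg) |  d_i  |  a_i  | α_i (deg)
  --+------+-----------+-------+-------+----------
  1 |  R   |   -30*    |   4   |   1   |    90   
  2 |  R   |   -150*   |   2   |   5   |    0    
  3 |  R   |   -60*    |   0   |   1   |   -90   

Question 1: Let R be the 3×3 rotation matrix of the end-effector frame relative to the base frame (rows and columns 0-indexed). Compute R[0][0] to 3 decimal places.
End-effector x-axis (col 0 of R) = (-0.7500,0.4330,0.5000)
R[0][0] = -0.7500

-0.750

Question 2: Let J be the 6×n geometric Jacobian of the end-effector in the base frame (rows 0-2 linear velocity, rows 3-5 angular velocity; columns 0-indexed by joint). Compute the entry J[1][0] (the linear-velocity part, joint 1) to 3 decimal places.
axis z_0 = ẑ; lever o_n−o_0 = (-4.6340,0.3660,2.0000)
cross product → J_v[:, 0] = (-0.3660,-4.6340,0.0000)
J_ω[:, 0] = z_0
entry J[1][0] = -4.6340

-4.634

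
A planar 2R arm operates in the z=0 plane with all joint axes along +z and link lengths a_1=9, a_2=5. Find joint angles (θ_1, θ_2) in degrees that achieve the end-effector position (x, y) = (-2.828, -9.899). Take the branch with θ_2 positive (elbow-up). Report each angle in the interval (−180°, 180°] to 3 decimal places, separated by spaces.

cos θ_2 = (105.9878−9²−5²)/(2·9·5) = -0.0001; θ_2 = 90.0078° (elbow-up)
β = atan2(-9.8990,-2.8280) = -105.9439°; ψ = atan2(5.0000,8.9993) = 29.0564°
θ_1 = β − ψ = -135.0003°

-135.000 90.008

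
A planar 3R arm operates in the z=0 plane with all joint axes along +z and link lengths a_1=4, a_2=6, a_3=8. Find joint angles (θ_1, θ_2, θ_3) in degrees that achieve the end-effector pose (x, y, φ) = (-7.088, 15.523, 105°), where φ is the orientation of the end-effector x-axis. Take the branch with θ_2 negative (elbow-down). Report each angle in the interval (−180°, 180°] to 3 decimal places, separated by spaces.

wrist centre = target − a_3·(cos φ, sin φ) = (-5.0174, 7.7956)
cos θ_2 = (85.9461−4²−6²)/(2·4·6) = 0.7072; θ_2 = -44.9917° (elbow-down)
β = atan2(7.7956,-5.0174) = 122.7664°; ψ = atan2(-4.2420,8.2433) = -27.2306°
θ_1 = β − ψ = 149.9970°
θ_3 = φ − θ_1 − θ_2 = -0.0053° (wrapped to (-180°,180°])

149.997 -44.992 -0.005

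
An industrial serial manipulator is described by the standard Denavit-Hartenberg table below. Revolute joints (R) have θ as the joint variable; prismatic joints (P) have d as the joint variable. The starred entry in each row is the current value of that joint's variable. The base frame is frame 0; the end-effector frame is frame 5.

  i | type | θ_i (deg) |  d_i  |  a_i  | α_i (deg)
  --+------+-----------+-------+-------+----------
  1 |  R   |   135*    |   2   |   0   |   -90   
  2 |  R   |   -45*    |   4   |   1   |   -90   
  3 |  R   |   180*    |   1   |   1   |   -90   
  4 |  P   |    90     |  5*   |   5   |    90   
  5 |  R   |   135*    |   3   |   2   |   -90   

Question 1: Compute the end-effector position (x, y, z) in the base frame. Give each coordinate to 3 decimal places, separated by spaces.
after link 1: o_1 = (0.0000, 0.0000, 2.0000)
after link 2: o_2 = (-3.3284, -2.3284, 2.7071)
after link 3: o_3 = (-3.3284, -2.3284, 1.2929)
after link 4: o_4 = (-4.3640, -8.3640, 4.8284)
after link 5: o_5 = (-4.5711, -10.1569, 1.7071)

-4.571 -10.157 1.707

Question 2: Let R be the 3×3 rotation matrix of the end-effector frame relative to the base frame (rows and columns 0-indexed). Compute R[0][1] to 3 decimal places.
-0.500

End-effector y-axis (col 1 of R) = (-0.5000,0.5000,0.7071)
R[0][1] = -0.5000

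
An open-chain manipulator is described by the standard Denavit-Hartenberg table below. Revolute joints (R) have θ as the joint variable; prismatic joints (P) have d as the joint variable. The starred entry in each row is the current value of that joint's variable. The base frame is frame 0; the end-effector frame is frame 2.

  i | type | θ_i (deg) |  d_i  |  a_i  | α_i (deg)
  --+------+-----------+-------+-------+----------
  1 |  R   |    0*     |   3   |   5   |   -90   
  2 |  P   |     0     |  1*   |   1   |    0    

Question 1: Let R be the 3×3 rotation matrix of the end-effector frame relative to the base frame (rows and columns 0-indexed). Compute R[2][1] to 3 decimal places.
-1.000

End-effector y-axis (col 1 of R) = (0.0000,0.0000,-1.0000)
R[2][1] = -1.0000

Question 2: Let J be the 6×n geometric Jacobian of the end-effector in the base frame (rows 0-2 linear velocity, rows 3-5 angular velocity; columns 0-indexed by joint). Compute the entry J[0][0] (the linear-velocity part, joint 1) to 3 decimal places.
axis z_0 = ẑ; lever o_n−o_0 = (6.0000,1.0000,3.0000)
cross product → J_v[:, 0] = (-1.0000,6.0000,0.0000)
J_ω[:, 0] = z_0
entry J[0][0] = -1.0000

-1.000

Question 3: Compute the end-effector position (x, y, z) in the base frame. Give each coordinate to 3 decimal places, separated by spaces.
after link 1: o_1 = (5.0000, 0.0000, 3.0000)
after link 2: o_2 = (6.0000, 1.0000, 3.0000)

6.000 1.000 3.000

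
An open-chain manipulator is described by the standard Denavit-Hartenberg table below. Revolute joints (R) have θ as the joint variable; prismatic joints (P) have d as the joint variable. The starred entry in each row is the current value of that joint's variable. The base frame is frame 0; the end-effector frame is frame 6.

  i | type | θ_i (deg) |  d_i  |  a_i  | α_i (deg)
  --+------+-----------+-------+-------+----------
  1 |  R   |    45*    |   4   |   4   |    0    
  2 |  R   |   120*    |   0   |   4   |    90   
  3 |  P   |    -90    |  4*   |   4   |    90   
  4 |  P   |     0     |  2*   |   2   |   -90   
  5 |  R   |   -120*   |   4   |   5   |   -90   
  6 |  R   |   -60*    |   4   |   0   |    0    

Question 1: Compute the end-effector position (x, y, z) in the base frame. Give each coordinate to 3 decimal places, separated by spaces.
9.082 9.435 -2.964

after link 1: o_1 = (2.8284, 2.8284, 4.0000)
after link 2: o_2 = (-1.0353, 3.8637, 4.0000)
after link 3: o_3 = (0.0000, 7.7274, 0.0000)
after link 4: o_4 = (1.9319, 7.2098, -2.0000)
after link 5: o_5 = (7.1497, 9.9528, 0.5000)
after link 6: o_6 = (9.0816, 9.4351, -2.9641)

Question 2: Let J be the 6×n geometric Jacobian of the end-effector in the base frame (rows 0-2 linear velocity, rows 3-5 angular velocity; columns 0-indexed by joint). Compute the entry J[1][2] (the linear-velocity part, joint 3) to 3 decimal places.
prismatic axis z_2 = (0.2588,0.9659,0.0000)
J_v[:, 2] = z_2; J_ω[:, 2] = (0,0,0)
entry J[1][2] = 0.9659

0.966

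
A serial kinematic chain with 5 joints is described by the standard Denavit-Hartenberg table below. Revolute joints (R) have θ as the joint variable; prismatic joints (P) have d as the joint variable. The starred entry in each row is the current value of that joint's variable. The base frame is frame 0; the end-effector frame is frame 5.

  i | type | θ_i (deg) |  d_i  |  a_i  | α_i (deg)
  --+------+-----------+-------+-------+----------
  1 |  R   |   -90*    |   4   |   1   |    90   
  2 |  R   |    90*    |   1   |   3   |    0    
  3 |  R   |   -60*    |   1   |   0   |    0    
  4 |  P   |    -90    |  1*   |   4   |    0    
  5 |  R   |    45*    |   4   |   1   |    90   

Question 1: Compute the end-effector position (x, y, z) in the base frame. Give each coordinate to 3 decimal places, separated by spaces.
-7.000 -3.966 3.277

after link 1: o_1 = (0.0000, -1.0000, 4.0000)
after link 2: o_2 = (-1.0000, -1.0000, 7.0000)
after link 3: o_3 = (-2.0000, -1.0000, 7.0000)
after link 4: o_4 = (-3.0000, -3.0000, 3.5359)
after link 5: o_5 = (-7.0000, -3.9659, 3.2771)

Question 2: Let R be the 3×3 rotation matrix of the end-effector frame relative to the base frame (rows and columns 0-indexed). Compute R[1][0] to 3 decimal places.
-0.966

End-effector x-axis (col 0 of R) = (0.0000,-0.9659,-0.2588)
R[1][0] = -0.9659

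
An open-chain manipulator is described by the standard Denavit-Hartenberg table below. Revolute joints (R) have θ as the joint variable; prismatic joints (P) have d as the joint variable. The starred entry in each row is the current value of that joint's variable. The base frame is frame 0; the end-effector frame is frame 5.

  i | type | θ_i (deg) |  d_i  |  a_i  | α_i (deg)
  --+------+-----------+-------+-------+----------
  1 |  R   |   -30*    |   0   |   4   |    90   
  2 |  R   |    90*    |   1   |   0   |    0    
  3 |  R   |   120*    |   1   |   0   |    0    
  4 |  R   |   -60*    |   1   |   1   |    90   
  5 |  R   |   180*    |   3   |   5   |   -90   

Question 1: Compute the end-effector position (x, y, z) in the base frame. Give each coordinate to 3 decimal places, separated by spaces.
after link 1: o_1 = (3.4641, -2.0000, 0.0000)
after link 2: o_2 = (2.9641, -2.8660, 0.0000)
after link 3: o_3 = (2.4641, -3.7321, 0.0000)
after link 4: o_4 = (1.2141, -4.1651, 0.5000)
after link 5: o_5 = (6.2631, -7.0801, 0.5981)

6.263 -7.080 0.598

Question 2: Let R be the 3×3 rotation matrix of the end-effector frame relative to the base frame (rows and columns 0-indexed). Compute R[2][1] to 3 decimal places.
End-effector y-axis (col 1 of R) = (-0.4330,0.2500,-0.8660)
R[2][1] = -0.8660

-0.866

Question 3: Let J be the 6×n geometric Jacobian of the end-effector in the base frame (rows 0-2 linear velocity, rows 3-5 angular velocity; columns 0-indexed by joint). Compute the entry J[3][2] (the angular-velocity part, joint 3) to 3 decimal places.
-0.500

axis z_2 = (-0.5000,-0.8660,0.0000); lever o_n−o_2 = (3.2990,-4.2141,0.5981)
cross product → J_v[:, 2] = (-0.5179,0.2990,4.9641)
J_ω[:, 2] = z_2
entry J[3][2] = -0.5000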